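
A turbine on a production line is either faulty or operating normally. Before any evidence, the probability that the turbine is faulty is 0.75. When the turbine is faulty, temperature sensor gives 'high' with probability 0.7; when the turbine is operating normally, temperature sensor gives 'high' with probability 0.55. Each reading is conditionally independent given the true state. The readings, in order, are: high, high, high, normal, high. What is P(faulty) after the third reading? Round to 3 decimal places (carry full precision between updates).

After 'high': P(faulty) = 0.7·0.7500 / (0.7·0.7500 + 0.55·0.2500) ≈ 0.7925
After 'high': P(faulty) = 0.7·0.7925 / (0.7·0.7925 + 0.55·0.2075) ≈ 0.8293
After 'high': P(faulty) = 0.7·0.8293 / (0.7·0.8293 + 0.55·0.1707) ≈ 0.8608

0.861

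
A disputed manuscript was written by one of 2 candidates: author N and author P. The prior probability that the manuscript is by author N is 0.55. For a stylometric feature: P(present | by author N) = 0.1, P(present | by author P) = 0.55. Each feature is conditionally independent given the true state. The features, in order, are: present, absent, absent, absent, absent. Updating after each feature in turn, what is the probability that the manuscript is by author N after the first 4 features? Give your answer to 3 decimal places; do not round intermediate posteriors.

0.640

After 'present': P(author N) = 0.1·0.5500 / (0.1·0.5500 + 0.55·0.4500) ≈ 0.1818
After 'absent': P(author N) = 0.9·0.1818 / (0.9·0.1818 + 0.45·0.8182) ≈ 0.3077
After 'absent': P(author N) = 0.9·0.3077 / (0.9·0.3077 + 0.45·0.6923) ≈ 0.4706
After 'absent': P(author N) = 0.9·0.4706 / (0.9·0.4706 + 0.45·0.5294) ≈ 0.6400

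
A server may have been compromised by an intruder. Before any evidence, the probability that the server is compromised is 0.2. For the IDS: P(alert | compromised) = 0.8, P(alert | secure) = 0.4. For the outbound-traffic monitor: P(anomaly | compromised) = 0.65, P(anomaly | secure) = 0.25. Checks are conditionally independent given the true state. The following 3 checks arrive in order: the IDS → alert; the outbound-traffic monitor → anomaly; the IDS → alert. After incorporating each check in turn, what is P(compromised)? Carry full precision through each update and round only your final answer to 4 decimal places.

0.7222

Apply Bayes' rule sequentially, carrying P(compromised) forward.
After the IDS='alert': P(compromised) = 0.8·0.2000 / (0.8·0.2000 + 0.4·0.8000) ≈ 0.3333
After the outbound-traffic monitor='anomaly': P(compromised) = 0.65·0.3333 / (0.65·0.3333 + 0.25·0.6667) ≈ 0.5652
After the IDS='alert': P(compromised) = 0.8·0.5652 / (0.8·0.5652 + 0.4·0.4348) ≈ 0.7222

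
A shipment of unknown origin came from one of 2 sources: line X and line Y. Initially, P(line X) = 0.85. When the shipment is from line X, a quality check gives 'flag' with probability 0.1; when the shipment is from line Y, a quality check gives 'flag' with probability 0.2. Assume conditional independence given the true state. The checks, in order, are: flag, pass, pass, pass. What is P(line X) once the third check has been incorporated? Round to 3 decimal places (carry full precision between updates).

0.782

After 'flag': P(line X) = 0.1·0.8500 / (0.1·0.8500 + 0.2·0.1500) ≈ 0.7391
After 'pass': P(line X) = 0.9·0.7391 / (0.9·0.7391 + 0.8·0.2609) ≈ 0.7612
After 'pass': P(line X) = 0.9·0.7612 / (0.9·0.7612 + 0.8·0.2388) ≈ 0.7819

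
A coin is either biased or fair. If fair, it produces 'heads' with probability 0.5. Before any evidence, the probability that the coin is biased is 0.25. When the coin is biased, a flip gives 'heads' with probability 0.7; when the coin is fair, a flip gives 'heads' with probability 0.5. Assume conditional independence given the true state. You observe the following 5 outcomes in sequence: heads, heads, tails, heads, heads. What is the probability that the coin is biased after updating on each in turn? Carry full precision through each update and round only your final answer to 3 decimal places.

After 'heads': P(biased) = 0.7·0.2500 / (0.7·0.2500 + 0.5·0.7500) ≈ 0.3182
After 'heads': P(biased) = 0.7·0.3182 / (0.7·0.3182 + 0.5·0.6818) ≈ 0.3952
After 'tails': P(biased) = 0.3·0.3952 / (0.3·0.3952 + 0.5·0.6048) ≈ 0.2816
After 'heads': P(biased) = 0.7·0.2816 / (0.7·0.2816 + 0.5·0.7184) ≈ 0.3543
After 'heads': P(biased) = 0.7·0.3543 / (0.7·0.3543 + 0.5·0.6457) ≈ 0.4345

0.434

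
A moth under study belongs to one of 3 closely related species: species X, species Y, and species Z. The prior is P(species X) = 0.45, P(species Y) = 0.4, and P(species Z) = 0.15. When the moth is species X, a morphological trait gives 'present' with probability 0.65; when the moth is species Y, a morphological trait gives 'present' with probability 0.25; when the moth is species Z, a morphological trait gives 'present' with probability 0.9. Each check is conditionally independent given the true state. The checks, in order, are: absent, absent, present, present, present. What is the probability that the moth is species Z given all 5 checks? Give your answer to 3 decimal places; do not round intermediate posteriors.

After 'absent': normaliser = 0.35·0.4500 + 0.75·0.4000 + 0.1·0.1500; P(species X) ≈ 0.3333, P(species Y) ≈ 0.6349, P(species Z) ≈ 0.0317
After 'absent': normaliser = 0.35·0.3333 + 0.75·0.6349 + 0.1·0.0317; P(species X) ≈ 0.1957, P(species Y) ≈ 0.7989, P(species Z) ≈ 0.0053
After 'present': normaliser = 0.65·0.1957 + 0.25·0.7989 + 0.9·0.0053; P(species X) ≈ 0.3835, P(species Y) ≈ 0.6020, P(species Z) ≈ 0.0144
After 'present': normaliser = 0.65·0.3835 + 0.25·0.6020 + 0.9·0.0144; P(species X) ≈ 0.6039, P(species Y) ≈ 0.3646, P(species Z) ≈ 0.0315
After 'present': normaliser = 0.65·0.6039 + 0.25·0.3646 + 0.9·0.0315; P(species X) ≈ 0.7666, P(species Y) ≈ 0.1780, P(species Z) ≈ 0.0554

0.055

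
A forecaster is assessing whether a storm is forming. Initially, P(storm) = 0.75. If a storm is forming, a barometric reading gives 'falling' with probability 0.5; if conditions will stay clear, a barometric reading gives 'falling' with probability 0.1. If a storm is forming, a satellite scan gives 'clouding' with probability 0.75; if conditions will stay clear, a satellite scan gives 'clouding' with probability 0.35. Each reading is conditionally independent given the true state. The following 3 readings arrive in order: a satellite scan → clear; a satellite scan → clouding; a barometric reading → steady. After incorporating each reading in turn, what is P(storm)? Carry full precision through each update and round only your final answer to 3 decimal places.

Each posterior becomes the prior for the next update.
After a satellite scan='clear': P(storm) = 0.25·0.7500 / (0.25·0.7500 + 0.65·0.2500) ≈ 0.5357
After a satellite scan='clouding': P(storm) = 0.75·0.5357 / (0.75·0.5357 + 0.35·0.4643) ≈ 0.7120
After a barometric reading='steady': P(storm) = 0.5·0.7120 / (0.5·0.7120 + 0.9·0.2880) ≈ 0.5787

0.579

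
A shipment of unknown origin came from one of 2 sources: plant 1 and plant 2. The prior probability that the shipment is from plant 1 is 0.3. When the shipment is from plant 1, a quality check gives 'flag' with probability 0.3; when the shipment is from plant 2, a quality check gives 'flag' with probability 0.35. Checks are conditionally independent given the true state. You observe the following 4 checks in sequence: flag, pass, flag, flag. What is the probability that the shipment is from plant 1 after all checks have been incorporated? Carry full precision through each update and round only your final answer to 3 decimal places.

0.225

After 'flag': P(plant 1) = 0.3·0.3000 / (0.3·0.3000 + 0.35·0.7000) ≈ 0.2687
After 'pass': P(plant 1) = 0.7·0.2687 / (0.7·0.2687 + 0.65·0.7313) ≈ 0.2835
After 'flag': P(plant 1) = 0.3·0.2835 / (0.3·0.2835 + 0.35·0.7165) ≈ 0.2532
After 'flag': P(plant 1) = 0.3·0.2532 / (0.3·0.2532 + 0.35·0.7468) ≈ 0.2252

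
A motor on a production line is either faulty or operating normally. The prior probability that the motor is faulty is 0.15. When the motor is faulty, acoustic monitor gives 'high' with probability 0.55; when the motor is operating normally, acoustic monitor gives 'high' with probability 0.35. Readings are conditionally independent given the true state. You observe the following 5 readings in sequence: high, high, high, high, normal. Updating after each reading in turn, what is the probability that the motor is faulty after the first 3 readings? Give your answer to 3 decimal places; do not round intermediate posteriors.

After 'high': P(faulty) = 0.55·0.1500 / (0.55·0.1500 + 0.35·0.8500) ≈ 0.2171
After 'high': P(faulty) = 0.55·0.2171 / (0.55·0.2171 + 0.35·0.7829) ≈ 0.3035
After 'high': P(faulty) = 0.55·0.3035 / (0.55·0.3035 + 0.35·0.6965) ≈ 0.4065

0.406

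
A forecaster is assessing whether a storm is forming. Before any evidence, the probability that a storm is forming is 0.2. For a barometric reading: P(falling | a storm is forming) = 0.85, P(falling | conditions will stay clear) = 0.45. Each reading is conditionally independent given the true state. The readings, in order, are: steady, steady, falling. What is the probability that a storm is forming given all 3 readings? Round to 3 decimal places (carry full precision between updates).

0.034

After 'steady': P(storm) = 0.15·0.2000 / (0.15·0.2000 + 0.55·0.8000) ≈ 0.0638
After 'steady': P(storm) = 0.15·0.0638 / (0.15·0.0638 + 0.55·0.9362) ≈ 0.0183
After 'falling': P(storm) = 0.85·0.0183 / (0.85·0.0183 + 0.45·0.9817) ≈ 0.0339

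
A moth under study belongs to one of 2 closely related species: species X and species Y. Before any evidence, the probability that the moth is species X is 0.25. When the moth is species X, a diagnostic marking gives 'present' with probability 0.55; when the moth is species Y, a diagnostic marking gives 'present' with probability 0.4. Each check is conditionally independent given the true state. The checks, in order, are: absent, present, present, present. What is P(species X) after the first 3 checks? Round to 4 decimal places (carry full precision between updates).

After 'absent': P(species X) = 0.45·0.2500 / (0.45·0.2500 + 0.6·0.7500) ≈ 0.2000
After 'present': P(species X) = 0.55·0.2000 / (0.55·0.2000 + 0.4·0.8000) ≈ 0.2558
After 'present': P(species X) = 0.55·0.2558 / (0.55·0.2558 + 0.4·0.7442) ≈ 0.3210

0.3210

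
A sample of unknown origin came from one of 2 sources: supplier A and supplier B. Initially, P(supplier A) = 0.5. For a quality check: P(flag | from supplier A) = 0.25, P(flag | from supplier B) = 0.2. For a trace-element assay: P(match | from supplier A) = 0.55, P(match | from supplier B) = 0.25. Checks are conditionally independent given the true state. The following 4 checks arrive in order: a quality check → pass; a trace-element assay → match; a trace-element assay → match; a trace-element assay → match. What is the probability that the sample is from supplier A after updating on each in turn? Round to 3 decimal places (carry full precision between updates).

0.909

After a quality check='pass': P(supplier A) = 0.75·0.5000 / (0.75·0.5000 + 0.8·0.5000) ≈ 0.4839
After a trace-element assay='match': P(supplier A) = 0.55·0.4839 / (0.55·0.4839 + 0.25·0.5161) ≈ 0.6735
After a trace-element assay='match': P(supplier A) = 0.55·0.6735 / (0.55·0.6735 + 0.25·0.3265) ≈ 0.8194
After a trace-element assay='match': P(supplier A) = 0.55·0.8194 / (0.55·0.8194 + 0.25·0.1806) ≈ 0.9089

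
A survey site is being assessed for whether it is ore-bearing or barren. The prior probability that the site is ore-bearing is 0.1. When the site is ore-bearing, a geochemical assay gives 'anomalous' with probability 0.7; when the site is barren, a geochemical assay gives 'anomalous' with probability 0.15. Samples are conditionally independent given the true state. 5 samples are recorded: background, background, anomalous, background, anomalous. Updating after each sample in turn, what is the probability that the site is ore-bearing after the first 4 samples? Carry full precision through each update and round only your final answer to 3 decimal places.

0.022

After 'background': P(ore) = 0.3·0.1000 / (0.3·0.1000 + 0.85·0.9000) ≈ 0.0377
After 'background': P(ore) = 0.3·0.0377 / (0.3·0.0377 + 0.85·0.9623) ≈ 0.0137
After 'anomalous': P(ore) = 0.7·0.0137 / (0.7·0.0137 + 0.15·0.9863) ≈ 0.0607
After 'background': P(ore) = 0.3·0.0607 / (0.3·0.0607 + 0.85·0.9393) ≈ 0.0223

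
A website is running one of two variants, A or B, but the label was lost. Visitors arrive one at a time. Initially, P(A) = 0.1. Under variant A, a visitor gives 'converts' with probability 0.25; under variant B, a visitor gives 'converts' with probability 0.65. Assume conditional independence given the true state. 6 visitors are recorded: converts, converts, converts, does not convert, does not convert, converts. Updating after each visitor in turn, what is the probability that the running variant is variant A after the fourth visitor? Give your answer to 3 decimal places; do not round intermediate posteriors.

0.013

Each posterior becomes the prior for the next update.
After 'converts': P(A) = 0.25·0.1000 / (0.25·0.1000 + 0.65·0.9000) ≈ 0.0410
After 'converts': P(A) = 0.25·0.0410 / (0.25·0.0410 + 0.65·0.9590) ≈ 0.0162
After 'converts': P(A) = 0.25·0.0162 / (0.25·0.0162 + 0.65·0.9838) ≈ 0.0063
After 'does not convert': P(A) = 0.75·0.0063 / (0.75·0.0063 + 0.35·0.9937) ≈ 0.0134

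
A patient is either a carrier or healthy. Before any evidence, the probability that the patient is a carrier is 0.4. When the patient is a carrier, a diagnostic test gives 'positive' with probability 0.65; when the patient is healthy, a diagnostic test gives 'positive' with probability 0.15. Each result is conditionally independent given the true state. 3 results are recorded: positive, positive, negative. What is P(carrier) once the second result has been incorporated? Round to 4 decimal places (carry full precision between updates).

After 'positive': P(carrier) = 0.65·0.4000 / (0.65·0.4000 + 0.15·0.6000) ≈ 0.7429
After 'positive': P(carrier) = 0.65·0.7429 / (0.65·0.7429 + 0.15·0.2571) ≈ 0.9260

0.9260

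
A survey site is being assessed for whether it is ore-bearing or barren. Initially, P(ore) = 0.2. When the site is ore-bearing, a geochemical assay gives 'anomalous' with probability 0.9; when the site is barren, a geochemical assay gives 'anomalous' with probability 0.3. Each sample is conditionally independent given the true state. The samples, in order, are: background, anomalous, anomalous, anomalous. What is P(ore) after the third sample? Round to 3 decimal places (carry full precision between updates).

After 'background': P(ore) = 0.1·0.2000 / (0.1·0.2000 + 0.7·0.8000) ≈ 0.0345
After 'anomalous': P(ore) = 0.9·0.0345 / (0.9·0.0345 + 0.3·0.9655) ≈ 0.0968
After 'anomalous': P(ore) = 0.9·0.0968 / (0.9·0.0968 + 0.3·0.9032) ≈ 0.2432

0.243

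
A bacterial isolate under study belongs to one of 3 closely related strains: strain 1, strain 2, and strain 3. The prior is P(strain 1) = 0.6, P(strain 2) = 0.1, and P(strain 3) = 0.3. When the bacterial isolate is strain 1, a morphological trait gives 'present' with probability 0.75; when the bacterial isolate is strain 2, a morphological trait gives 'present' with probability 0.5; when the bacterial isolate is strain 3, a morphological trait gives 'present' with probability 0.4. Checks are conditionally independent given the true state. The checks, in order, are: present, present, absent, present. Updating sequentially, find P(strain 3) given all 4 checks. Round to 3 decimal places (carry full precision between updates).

0.142

After 'present': normaliser = 0.75·0.6000 + 0.5·0.1000 + 0.4·0.3000; P(strain 1) ≈ 0.7258, P(strain 2) ≈ 0.0806, P(strain 3) ≈ 0.1935
After 'present': normaliser = 0.75·0.7258 + 0.5·0.0806 + 0.4·0.1935; P(strain 1) ≈ 0.8222, P(strain 2) ≈ 0.0609, P(strain 3) ≈ 0.1169
After 'absent': normaliser = 0.25·0.8222 + 0.5·0.0609 + 0.6·0.1169; P(strain 1) ≈ 0.6714, P(strain 2) ≈ 0.0995, P(strain 3) ≈ 0.2292
After 'present': normaliser = 0.75·0.6714 + 0.5·0.0995 + 0.4·0.2292; P(strain 1) ≈ 0.7808, P(strain 2) ≈ 0.0771, P(strain 3) ≈ 0.1421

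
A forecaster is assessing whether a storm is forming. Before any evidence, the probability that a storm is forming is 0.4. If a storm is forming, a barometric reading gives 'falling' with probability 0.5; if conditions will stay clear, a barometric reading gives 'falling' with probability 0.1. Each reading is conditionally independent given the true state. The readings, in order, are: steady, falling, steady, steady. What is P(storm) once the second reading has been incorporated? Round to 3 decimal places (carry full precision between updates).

After 'steady': P(storm) = 0.5·0.4000 / (0.5·0.4000 + 0.9·0.6000) ≈ 0.2703
After 'falling': P(storm) = 0.5·0.2703 / (0.5·0.2703 + 0.1·0.7297) ≈ 0.6494

0.649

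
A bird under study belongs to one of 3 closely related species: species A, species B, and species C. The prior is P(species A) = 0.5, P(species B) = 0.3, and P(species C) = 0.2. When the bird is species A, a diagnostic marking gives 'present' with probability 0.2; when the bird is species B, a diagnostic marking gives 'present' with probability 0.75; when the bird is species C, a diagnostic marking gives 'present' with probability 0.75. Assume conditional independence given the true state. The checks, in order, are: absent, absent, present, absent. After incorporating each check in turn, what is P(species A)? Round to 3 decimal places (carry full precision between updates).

0.897

After 'absent': normaliser = 0.8·0.5000 + 0.25·0.3000 + 0.25·0.2000; P(species A) ≈ 0.7619, P(species B) ≈ 0.1429, P(species C) ≈ 0.0952
After 'absent': normaliser = 0.8·0.7619 + 0.25·0.1429 + 0.25·0.0952; P(species A) ≈ 0.9110, P(species B) ≈ 0.0534, P(species C) ≈ 0.0356
After 'present': normaliser = 0.2·0.9110 + 0.75·0.0534 + 0.75·0.0356; P(species A) ≈ 0.7320, P(species B) ≈ 0.1608, P(species C) ≈ 0.1072
After 'absent': normaliser = 0.8·0.7320 + 0.25·0.1608 + 0.25·0.1072; P(species A) ≈ 0.8973, P(species B) ≈ 0.0616, P(species C) ≈ 0.0411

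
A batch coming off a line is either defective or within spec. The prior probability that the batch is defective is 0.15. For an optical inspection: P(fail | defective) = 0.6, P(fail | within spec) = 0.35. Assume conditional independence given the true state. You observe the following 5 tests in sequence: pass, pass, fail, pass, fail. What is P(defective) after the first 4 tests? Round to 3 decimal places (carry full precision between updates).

Each posterior becomes the prior for the next update.
After 'pass': P(defective) = 0.4·0.1500 / (0.4·0.1500 + 0.65·0.8500) ≈ 0.0980
After 'pass': P(defective) = 0.4·0.0980 / (0.4·0.0980 + 0.65·0.9020) ≈ 0.0626
After 'fail': P(defective) = 0.6·0.0626 / (0.6·0.0626 + 0.35·0.9374) ≈ 0.1028
After 'pass': P(defective) = 0.4·0.1028 / (0.4·0.1028 + 0.65·0.8972) ≈ 0.0659

0.066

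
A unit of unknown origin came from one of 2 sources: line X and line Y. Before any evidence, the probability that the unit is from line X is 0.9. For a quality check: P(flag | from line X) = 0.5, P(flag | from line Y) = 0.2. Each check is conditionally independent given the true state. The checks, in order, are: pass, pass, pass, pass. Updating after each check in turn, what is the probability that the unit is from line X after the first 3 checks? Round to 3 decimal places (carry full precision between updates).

Apply Bayes' rule sequentially, carrying P(line X) forward.
After 'pass': P(line X) = 0.5·0.9000 / (0.5·0.9000 + 0.8·0.1000) ≈ 0.8491
After 'pass': P(line X) = 0.5·0.8491 / (0.5·0.8491 + 0.8·0.1509) ≈ 0.7785
After 'pass': P(line X) = 0.5·0.7785 / (0.5·0.7785 + 0.8·0.2215) ≈ 0.6872

0.687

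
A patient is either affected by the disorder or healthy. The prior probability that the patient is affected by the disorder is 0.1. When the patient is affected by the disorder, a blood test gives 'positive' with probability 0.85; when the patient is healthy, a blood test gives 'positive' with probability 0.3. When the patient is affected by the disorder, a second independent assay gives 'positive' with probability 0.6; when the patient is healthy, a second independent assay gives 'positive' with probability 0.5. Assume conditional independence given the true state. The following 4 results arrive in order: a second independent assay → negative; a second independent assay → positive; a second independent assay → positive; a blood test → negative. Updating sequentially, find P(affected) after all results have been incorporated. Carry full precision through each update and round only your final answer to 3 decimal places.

After a second independent assay='negative': P(affected) = 0.4·0.1000 / (0.4·0.1000 + 0.5·0.9000) ≈ 0.0816
After a second independent assay='positive': P(affected) = 0.6·0.0816 / (0.6·0.0816 + 0.5·0.9184) ≈ 0.0964
After a second independent assay='positive': P(affected) = 0.6·0.0964 / (0.6·0.0964 + 0.5·0.9036) ≈ 0.1135
After a blood test='negative': P(affected) = 0.15·0.1135 / (0.15·0.1135 + 0.7·0.8865) ≈ 0.0267

0.027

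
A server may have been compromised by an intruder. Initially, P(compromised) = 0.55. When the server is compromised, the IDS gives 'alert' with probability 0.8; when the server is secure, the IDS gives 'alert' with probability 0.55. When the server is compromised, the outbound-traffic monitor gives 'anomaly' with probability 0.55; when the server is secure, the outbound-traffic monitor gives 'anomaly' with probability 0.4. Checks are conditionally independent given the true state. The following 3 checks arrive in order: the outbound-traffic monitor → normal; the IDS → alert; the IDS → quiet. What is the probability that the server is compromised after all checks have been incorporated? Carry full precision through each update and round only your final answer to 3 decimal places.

0.372

After the outbound-traffic monitor='normal': P(compromised) = 0.45·0.5500 / (0.45·0.5500 + 0.6·0.4500) ≈ 0.4783
After the IDS='alert': P(compromised) = 0.8·0.4783 / (0.8·0.4783 + 0.55·0.5217) ≈ 0.5714
After the IDS='quiet': P(compromised) = 0.2·0.5714 / (0.2·0.5714 + 0.45·0.4286) ≈ 0.3721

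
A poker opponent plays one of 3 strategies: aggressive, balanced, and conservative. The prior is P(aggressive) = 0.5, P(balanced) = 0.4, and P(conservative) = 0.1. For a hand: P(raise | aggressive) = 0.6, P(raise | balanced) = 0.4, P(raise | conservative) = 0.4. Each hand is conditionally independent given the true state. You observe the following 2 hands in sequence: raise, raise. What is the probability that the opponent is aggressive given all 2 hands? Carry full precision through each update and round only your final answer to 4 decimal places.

After 'raise': normaliser = 0.6·0.5000 + 0.4·0.4000 + 0.4·0.1000; P(aggressive) ≈ 0.6000, P(balanced) ≈ 0.3200, P(conservative) ≈ 0.0800
After 'raise': normaliser = 0.6·0.6000 + 0.4·0.3200 + 0.4·0.0800; P(aggressive) ≈ 0.6923, P(balanced) ≈ 0.2462, P(conservative) ≈ 0.0615

0.6923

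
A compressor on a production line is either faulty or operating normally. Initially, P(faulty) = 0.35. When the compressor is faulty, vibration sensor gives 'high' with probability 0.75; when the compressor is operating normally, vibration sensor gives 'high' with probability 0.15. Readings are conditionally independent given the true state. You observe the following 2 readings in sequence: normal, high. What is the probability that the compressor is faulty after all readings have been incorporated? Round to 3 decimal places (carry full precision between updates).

After 'normal': P(faulty) = 0.25·0.3500 / (0.25·0.3500 + 0.85·0.6500) ≈ 0.1367
After 'high': P(faulty) = 0.75·0.1367 / (0.75·0.1367 + 0.15·0.8633) ≈ 0.4419

0.442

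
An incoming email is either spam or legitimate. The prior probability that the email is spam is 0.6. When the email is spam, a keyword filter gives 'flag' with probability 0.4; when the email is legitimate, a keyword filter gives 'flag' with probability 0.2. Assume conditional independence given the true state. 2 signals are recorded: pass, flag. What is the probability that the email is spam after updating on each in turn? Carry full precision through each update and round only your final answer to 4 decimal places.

0.6923

After 'pass': P(spam) = 0.6·0.6000 / (0.6·0.6000 + 0.8·0.4000) ≈ 0.5294
After 'flag': P(spam) = 0.4·0.5294 / (0.4·0.5294 + 0.2·0.4706) ≈ 0.6923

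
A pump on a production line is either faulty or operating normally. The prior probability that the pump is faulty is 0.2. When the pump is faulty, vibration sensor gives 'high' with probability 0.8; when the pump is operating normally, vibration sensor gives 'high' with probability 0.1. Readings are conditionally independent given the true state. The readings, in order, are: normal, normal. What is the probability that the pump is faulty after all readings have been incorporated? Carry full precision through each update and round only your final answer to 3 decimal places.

0.012

Each posterior becomes the prior for the next update.
After 'normal': P(faulty) = 0.2·0.2000 / (0.2·0.2000 + 0.9·0.8000) ≈ 0.0526
After 'normal': P(faulty) = 0.2·0.0526 / (0.2·0.0526 + 0.9·0.9474) ≈ 0.0122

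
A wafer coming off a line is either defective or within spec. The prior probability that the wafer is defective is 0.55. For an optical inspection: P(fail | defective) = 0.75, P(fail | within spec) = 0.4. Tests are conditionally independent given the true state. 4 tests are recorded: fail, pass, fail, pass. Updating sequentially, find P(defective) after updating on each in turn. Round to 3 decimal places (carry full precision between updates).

0.427

After 'fail': P(defective) = 0.75·0.5500 / (0.75·0.5500 + 0.4·0.4500) ≈ 0.6962
After 'pass': P(defective) = 0.25·0.6962 / (0.25·0.6962 + 0.6·0.3038) ≈ 0.4885
After 'fail': P(defective) = 0.75·0.4885 / (0.75·0.4885 + 0.4·0.5115) ≈ 0.6416
After 'pass': P(defective) = 0.25·0.6416 / (0.25·0.6416 + 0.6·0.3584) ≈ 0.4273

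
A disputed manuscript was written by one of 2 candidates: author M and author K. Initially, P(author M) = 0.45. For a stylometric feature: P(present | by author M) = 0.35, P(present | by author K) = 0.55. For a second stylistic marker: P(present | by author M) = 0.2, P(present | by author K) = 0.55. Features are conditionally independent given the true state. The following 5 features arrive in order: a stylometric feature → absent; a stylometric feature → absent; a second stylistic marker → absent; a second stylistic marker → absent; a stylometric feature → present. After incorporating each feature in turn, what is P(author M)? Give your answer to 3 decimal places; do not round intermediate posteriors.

0.774

After a stylometric feature='absent': P(author M) = 0.65·0.4500 / (0.65·0.4500 + 0.45·0.5500) ≈ 0.5417
After a stylometric feature='absent': P(author M) = 0.65·0.5417 / (0.65·0.5417 + 0.45·0.4583) ≈ 0.6306
After a second stylistic marker='absent': P(author M) = 0.8·0.6306 / (0.8·0.6306 + 0.45·0.3694) ≈ 0.7522
After a second stylistic marker='absent': P(author M) = 0.8·0.7522 / (0.8·0.7522 + 0.45·0.2478) ≈ 0.8436
After a stylometric feature='present': P(author M) = 0.35·0.8436 / (0.35·0.8436 + 0.55·0.1564) ≈ 0.7744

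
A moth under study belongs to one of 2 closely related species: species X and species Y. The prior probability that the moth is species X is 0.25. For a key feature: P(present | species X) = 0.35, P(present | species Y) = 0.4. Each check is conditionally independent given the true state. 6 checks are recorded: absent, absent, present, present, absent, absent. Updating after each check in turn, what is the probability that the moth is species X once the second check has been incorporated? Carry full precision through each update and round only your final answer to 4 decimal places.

0.2812

Each posterior becomes the prior for the next update.
After 'absent': P(species X) = 0.65·0.2500 / (0.65·0.2500 + 0.6·0.7500) ≈ 0.2653
After 'absent': P(species X) = 0.65·0.2653 / (0.65·0.2653 + 0.6·0.7347) ≈ 0.2812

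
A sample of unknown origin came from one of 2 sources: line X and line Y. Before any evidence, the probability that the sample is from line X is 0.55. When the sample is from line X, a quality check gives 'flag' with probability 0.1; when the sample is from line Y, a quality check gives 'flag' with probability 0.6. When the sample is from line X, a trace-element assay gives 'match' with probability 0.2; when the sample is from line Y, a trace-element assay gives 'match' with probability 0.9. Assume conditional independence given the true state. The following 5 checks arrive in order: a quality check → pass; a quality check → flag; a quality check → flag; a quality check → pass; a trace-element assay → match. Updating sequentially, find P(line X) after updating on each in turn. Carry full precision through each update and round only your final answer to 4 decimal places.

0.0368

After a quality check='pass': P(line X) = 0.9·0.5500 / (0.9·0.5500 + 0.4·0.4500) ≈ 0.7333
After a quality check='flag': P(line X) = 0.1·0.7333 / (0.1·0.7333 + 0.6·0.2667) ≈ 0.3143
After a quality check='flag': P(line X) = 0.1·0.3143 / (0.1·0.3143 + 0.6·0.6857) ≈ 0.0710
After a quality check='pass': P(line X) = 0.9·0.0710 / (0.9·0.0710 + 0.4·0.9290) ≈ 0.1467
After a trace-element assay='match': P(line X) = 0.2·0.1467 / (0.2·0.1467 + 0.9·0.8533) ≈ 0.0368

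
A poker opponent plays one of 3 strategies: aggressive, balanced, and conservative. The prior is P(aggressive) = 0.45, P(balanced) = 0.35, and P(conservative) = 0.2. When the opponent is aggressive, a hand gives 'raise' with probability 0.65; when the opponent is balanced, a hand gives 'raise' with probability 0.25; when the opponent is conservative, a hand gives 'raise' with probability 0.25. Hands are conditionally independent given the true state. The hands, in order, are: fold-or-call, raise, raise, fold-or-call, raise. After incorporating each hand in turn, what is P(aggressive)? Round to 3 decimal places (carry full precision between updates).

0.758

After 'fold-or-call': normaliser = 0.35·0.4500 + 0.75·0.3500 + 0.75·0.2000; P(aggressive) ≈ 0.2763, P(balanced) ≈ 0.4605, P(conservative) ≈ 0.2632
After 'raise': normaliser = 0.65·0.2763 + 0.25·0.4605 + 0.25·0.2632; P(aggressive) ≈ 0.4982, P(balanced) ≈ 0.3193, P(conservative) ≈ 0.1825
After 'raise': normaliser = 0.65·0.4982 + 0.25·0.3193 + 0.25·0.1825; P(aggressive) ≈ 0.7208, P(balanced) ≈ 0.1777, P(conservative) ≈ 0.1015
After 'fold-or-call': normaliser = 0.35·0.7208 + 0.75·0.1777 + 0.75·0.1015; P(aggressive) ≈ 0.5464, P(balanced) ≈ 0.2887, P(conservative) ≈ 0.1650
After 'raise': normaliser = 0.65·0.5464 + 0.25·0.2887 + 0.25·0.1650; P(aggressive) ≈ 0.7580, P(balanced) ≈ 0.1540, P(conservative) ≈ 0.0880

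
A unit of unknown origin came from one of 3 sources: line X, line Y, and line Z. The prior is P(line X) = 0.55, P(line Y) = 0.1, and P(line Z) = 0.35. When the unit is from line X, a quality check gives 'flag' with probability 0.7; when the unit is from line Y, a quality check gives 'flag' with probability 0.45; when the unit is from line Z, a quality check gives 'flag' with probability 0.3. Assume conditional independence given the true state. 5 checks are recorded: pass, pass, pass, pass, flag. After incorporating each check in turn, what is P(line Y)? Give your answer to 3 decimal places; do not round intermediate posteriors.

After 'pass': normaliser = 0.3·0.5500 + 0.55·0.1000 + 0.7·0.3500; P(line X) ≈ 0.3548, P(line Y) ≈ 0.1183, P(line Z) ≈ 0.5269
After 'pass': normaliser = 0.3·0.3548 + 0.55·0.1183 + 0.7·0.5269; P(line X) ≈ 0.1970, P(line Y) ≈ 0.1204, P(line Z) ≈ 0.6826
After 'pass': normaliser = 0.3·0.1970 + 0.55·0.1204 + 0.7·0.6826; P(line X) ≈ 0.0980, P(line Y) ≈ 0.1098, P(line Z) ≈ 0.7922
After 'pass': normaliser = 0.3·0.0980 + 0.55·0.1098 + 0.7·0.7922; P(line X) ≈ 0.0456, P(line Y) ≈ 0.0937, P(line Z) ≈ 0.8607
After 'flag': normaliser = 0.7·0.0456 + 0.45·0.0937 + 0.3·0.8607; P(line X) ≈ 0.0961, P(line Y) ≈ 0.1269, P(line Z) ≈ 0.7770

0.127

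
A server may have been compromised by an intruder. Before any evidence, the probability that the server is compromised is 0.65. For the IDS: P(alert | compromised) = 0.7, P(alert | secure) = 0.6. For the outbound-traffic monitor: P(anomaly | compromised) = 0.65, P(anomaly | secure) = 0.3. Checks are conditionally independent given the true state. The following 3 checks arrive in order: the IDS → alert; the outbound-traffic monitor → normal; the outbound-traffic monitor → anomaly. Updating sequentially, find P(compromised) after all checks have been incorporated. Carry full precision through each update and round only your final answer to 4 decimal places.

0.7012

After the IDS='alert': P(compromised) = 0.7·0.6500 / (0.7·0.6500 + 0.6·0.3500) ≈ 0.6842
After the outbound-traffic monitor='normal': P(compromised) = 0.35·0.6842 / (0.35·0.6842 + 0.7·0.3158) ≈ 0.5200
After the outbound-traffic monitor='anomaly': P(compromised) = 0.65·0.5200 / (0.65·0.5200 + 0.3·0.4800) ≈ 0.7012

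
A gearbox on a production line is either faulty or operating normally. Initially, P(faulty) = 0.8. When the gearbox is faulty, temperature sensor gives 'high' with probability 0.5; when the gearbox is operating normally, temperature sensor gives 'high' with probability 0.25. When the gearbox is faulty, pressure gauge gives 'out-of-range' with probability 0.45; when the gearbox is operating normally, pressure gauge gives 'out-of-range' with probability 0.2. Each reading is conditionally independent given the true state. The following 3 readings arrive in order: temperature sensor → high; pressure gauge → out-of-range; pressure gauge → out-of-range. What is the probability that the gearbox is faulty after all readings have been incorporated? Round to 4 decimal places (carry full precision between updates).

0.9759

After temperature sensor='high': P(faulty) = 0.5·0.8000 / (0.5·0.8000 + 0.25·0.2000) ≈ 0.8889
After pressure gauge='out-of-range': P(faulty) = 0.45·0.8889 / (0.45·0.8889 + 0.2·0.1111) ≈ 0.9474
After pressure gauge='out-of-range': P(faulty) = 0.45·0.9474 / (0.45·0.9474 + 0.2·0.0526) ≈ 0.9759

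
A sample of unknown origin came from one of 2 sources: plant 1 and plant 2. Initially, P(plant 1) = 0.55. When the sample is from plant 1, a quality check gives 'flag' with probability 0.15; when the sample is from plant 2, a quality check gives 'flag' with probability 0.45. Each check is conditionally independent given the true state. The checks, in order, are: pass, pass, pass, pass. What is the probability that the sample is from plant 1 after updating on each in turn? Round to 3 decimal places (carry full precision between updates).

Apply Bayes' rule sequentially, carrying P(plant 1) forward.
After 'pass': P(plant 1) = 0.85·0.5500 / (0.85·0.5500 + 0.55·0.4500) ≈ 0.6538
After 'pass': P(plant 1) = 0.85·0.6538 / (0.85·0.6538 + 0.55·0.3462) ≈ 0.7448
After 'pass': P(plant 1) = 0.85·0.7448 / (0.85·0.7448 + 0.55·0.2552) ≈ 0.8186
After 'pass': P(plant 1) = 0.85·0.8186 / (0.85·0.8186 + 0.55·0.1814) ≈ 0.8746

0.875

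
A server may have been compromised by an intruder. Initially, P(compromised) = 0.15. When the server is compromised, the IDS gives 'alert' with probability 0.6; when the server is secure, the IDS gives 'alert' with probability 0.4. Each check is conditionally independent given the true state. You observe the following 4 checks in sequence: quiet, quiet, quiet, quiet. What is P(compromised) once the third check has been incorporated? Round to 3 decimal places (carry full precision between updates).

0.050

After 'quiet': P(compromised) = 0.4·0.1500 / (0.4·0.1500 + 0.6·0.8500) ≈ 0.1053
After 'quiet': P(compromised) = 0.4·0.1053 / (0.4·0.1053 + 0.6·0.8947) ≈ 0.0727
After 'quiet': P(compromised) = 0.4·0.0727 / (0.4·0.0727 + 0.6·0.9273) ≈ 0.0497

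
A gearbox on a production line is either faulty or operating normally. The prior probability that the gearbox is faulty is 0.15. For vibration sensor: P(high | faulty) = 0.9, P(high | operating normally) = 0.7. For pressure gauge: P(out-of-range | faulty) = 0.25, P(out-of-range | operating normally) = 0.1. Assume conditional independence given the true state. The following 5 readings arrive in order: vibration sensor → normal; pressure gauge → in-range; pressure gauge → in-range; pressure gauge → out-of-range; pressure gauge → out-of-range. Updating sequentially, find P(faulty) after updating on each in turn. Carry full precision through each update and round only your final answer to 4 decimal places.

Each posterior becomes the prior for the next update.
After vibration sensor='normal': P(faulty) = 0.1·0.1500 / (0.1·0.1500 + 0.3·0.8500) ≈ 0.0556
After pressure gauge='in-range': P(faulty) = 0.75·0.0556 / (0.75·0.0556 + 0.9·0.9444) ≈ 0.0467
After pressure gauge='in-range': P(faulty) = 0.75·0.0467 / (0.75·0.0467 + 0.9·0.9533) ≈ 0.0392
After pressure gauge='out-of-range': P(faulty) = 0.25·0.0392 / (0.25·0.0392 + 0.1·0.9608) ≈ 0.0927
After pressure gauge='out-of-range': P(faulty) = 0.25·0.0927 / (0.25·0.0927 + 0.1·0.9073) ≈ 0.2034

0.2034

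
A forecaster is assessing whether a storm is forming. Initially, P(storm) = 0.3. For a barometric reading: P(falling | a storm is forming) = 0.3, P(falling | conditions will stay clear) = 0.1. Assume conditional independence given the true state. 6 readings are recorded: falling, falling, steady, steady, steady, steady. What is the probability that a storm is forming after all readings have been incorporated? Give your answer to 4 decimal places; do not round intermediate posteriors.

0.5853

After 'falling': P(storm) = 0.3·0.3000 / (0.3·0.3000 + 0.1·0.7000) ≈ 0.5625
After 'falling': P(storm) = 0.3·0.5625 / (0.3·0.5625 + 0.1·0.4375) ≈ 0.7941
After 'steady': P(storm) = 0.7·0.7941 / (0.7·0.7941 + 0.9·0.2059) ≈ 0.7500
After 'steady': P(storm) = 0.7·0.7500 / (0.7·0.7500 + 0.9·0.2500) ≈ 0.7000
After 'steady': P(storm) = 0.7·0.7000 / (0.7·0.7000 + 0.9·0.3000) ≈ 0.6447
After 'steady': P(storm) = 0.7·0.6447 / (0.7·0.6447 + 0.9·0.3553) ≈ 0.5853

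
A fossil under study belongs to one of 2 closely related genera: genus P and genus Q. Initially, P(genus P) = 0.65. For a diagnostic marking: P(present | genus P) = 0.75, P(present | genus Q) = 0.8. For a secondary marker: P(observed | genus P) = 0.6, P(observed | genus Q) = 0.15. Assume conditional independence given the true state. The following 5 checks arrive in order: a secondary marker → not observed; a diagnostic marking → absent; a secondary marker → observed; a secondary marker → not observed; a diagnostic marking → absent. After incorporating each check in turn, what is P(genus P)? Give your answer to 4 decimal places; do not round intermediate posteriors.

0.7199

After a secondary marker='not observed': P(genus P) = 0.4·0.6500 / (0.4·0.6500 + 0.85·0.3500) ≈ 0.4664
After a diagnostic marking='absent': P(genus P) = 0.25·0.4664 / (0.25·0.4664 + 0.2·0.5336) ≈ 0.5221
After a secondary marker='observed': P(genus P) = 0.6·0.5221 / (0.6·0.5221 + 0.15·0.4779) ≈ 0.8138
After a secondary marker='not observed': P(genus P) = 0.4·0.8138 / (0.4·0.8138 + 0.85·0.1862) ≈ 0.6728
After a diagnostic marking='absent': P(genus P) = 0.25·0.6728 / (0.25·0.6728 + 0.2·0.3272) ≈ 0.7199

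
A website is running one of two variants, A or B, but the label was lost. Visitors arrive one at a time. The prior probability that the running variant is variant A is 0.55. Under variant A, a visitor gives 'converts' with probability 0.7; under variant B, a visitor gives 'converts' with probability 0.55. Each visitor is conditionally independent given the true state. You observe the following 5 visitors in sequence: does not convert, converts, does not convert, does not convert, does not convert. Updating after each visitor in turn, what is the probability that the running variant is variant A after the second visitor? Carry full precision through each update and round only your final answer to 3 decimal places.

After 'does not convert': P(A) = 0.3·0.5500 / (0.3·0.5500 + 0.45·0.4500) ≈ 0.4490
After 'converts': P(A) = 0.7·0.4490 / (0.7·0.4490 + 0.55·0.5510) ≈ 0.5091

0.509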